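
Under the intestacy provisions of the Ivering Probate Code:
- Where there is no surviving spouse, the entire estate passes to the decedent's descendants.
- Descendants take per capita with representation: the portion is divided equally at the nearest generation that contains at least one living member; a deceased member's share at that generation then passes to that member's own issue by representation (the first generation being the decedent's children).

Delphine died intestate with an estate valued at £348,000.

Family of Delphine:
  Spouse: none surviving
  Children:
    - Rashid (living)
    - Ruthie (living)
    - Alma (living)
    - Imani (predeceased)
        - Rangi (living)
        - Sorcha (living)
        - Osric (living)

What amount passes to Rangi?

Rangi receives £29,000.

The entire £348,000 passes to the descendants.
That amount (£348,000) is divided into 4 shares of £87,000: Rashid, Ruthie, and Alma each take £87,000; Imani's £87,000 share passes to Imani's issue.
Imani's share (£87,000) is divided into 3 shares of £29,000: Rangi, Sorcha, and Osric each take £29,000.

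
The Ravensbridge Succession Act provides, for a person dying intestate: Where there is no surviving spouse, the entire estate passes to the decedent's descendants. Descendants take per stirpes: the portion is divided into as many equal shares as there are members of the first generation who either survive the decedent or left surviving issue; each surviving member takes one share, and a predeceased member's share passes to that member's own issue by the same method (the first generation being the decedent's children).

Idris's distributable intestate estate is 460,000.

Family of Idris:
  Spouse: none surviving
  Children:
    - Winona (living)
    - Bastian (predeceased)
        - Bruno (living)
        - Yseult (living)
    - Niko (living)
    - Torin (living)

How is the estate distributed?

Winona: 115,000; Bruno: 57,500; Yseult: 57,500; Niko: 115,000; Torin: 115,000

The entire 460,000 passes to the descendants.
That amount (460,000) is divided into 4 shares of 115,000: Winona, Niko, and Torin each take 115,000; Bastian's 115,000 share passes to Bastian's issue.
Bastian's share (115,000) is divided into 2 shares of 57,500: Bruno and Yseult each take 57,500.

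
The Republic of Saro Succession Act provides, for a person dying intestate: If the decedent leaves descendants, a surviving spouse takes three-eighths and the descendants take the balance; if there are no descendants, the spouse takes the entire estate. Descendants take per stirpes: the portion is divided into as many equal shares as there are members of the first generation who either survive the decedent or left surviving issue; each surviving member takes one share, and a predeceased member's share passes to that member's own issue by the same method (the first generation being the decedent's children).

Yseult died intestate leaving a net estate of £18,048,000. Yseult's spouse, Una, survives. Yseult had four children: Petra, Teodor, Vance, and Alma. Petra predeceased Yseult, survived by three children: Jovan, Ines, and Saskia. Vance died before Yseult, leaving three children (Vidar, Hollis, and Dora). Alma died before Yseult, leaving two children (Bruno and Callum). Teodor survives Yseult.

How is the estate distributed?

Una: £6,768,000; Jovan: £940,000; Ines: £940,000; Saskia: £940,000; Teodor: £2,820,000; Vidar: £940,000; Hollis: £940,000; Dora: £940,000; Bruno: £1,410,000; Callum: £1,410,000

Una takes three-eighths of £18,048,000 = £6,768,000. The remaining £11,280,000 passes to the descendants.
The descendants' portion (£11,280,000) is divided into 4 shares of £2,820,000: Teodor takes £2,820,000; Petra's £2,820,000 share passes to Petra's issue; Vance's £2,820,000 share passes to Vance's issue; Alma's £2,820,000 share passes to Alma's issue.
Petra's share (£2,820,000) is divided into 3 shares of £940,000: Jovan, Ines, and Saskia each take £940,000.
Vance's share (£2,820,000) is divided into 3 shares of £940,000: Vidar, Hollis, and Dora each take £940,000.
Alma's share (£2,820,000) is divided into 2 shares of £1,410,000: Bruno and Callum each take £1,410,000.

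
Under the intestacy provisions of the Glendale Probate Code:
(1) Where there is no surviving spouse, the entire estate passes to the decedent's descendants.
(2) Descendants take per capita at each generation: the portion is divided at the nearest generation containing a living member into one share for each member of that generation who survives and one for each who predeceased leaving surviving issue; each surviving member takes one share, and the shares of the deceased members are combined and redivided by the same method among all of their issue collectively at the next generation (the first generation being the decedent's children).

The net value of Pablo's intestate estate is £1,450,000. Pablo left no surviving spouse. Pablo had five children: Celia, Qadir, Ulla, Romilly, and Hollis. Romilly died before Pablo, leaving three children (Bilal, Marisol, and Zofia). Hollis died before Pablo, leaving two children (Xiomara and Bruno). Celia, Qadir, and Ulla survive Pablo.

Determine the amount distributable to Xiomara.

Xiomara receives £116,000.

The entire £1,450,000 passes to the descendants.
That amount (£1,450,000) is divided at the children's generation into 5 shares of £290,000. Celia, Qadir, and Ulla each take £290,000. The 2 shares of the deceased (Romilly and Hollis) are combined into a pool of £580,000.
That pool (£580,000) is divided at the grandchildren's generation equally among Bilal, Marisol, Zofia, Xiomara, and Bruno: £116,000 each.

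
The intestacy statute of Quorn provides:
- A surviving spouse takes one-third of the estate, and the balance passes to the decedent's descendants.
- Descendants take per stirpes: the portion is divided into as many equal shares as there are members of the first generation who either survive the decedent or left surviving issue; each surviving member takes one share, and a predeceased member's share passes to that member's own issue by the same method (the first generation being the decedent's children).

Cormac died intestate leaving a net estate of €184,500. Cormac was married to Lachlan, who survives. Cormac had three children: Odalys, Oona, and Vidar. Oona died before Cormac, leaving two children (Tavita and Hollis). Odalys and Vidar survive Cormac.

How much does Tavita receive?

Lachlan takes one-third of €184,500 = €61,500. The remaining €123,000 passes to the descendants.
The descendants' portion (€123,000) is divided into 3 shares of €41,000: Odalys and Vidar each take €41,000; Oona's €41,000 share passes to Oona's issue.
Oona's share (€41,000) is divided into 2 shares of €20,500: Tavita and Hollis each take €20,500.

Tavita receives €20,500.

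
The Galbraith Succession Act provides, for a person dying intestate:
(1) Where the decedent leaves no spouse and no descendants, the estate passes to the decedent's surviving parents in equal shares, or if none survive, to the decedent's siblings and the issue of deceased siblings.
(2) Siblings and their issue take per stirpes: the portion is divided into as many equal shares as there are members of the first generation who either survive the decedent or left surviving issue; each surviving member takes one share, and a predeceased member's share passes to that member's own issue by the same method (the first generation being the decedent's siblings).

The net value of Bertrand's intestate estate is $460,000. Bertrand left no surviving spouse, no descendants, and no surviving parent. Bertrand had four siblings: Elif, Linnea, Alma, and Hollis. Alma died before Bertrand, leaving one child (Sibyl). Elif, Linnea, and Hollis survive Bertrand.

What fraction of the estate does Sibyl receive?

The entire $460,000 passes to the siblings and their issue.
That amount ($460,000) is divided into 4 shares of $115,000: Elif, Linnea, and Hollis each take $115,000; Alma's $115,000 share passes to Alma's issue.
Alma's share ($115,000) passes entirely to Sibyl.

Sibyl receives 1/4 of the estate.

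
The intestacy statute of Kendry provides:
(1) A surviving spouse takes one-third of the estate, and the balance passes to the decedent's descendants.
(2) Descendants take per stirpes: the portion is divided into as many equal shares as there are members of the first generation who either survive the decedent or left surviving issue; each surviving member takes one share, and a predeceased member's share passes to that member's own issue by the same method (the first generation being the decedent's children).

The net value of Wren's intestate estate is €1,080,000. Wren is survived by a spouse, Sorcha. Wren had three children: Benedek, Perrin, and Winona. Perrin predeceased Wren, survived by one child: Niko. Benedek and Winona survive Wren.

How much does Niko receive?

Niko receives €240,000.

Sorcha takes one-third of €1,080,000 = €360,000. The remaining €720,000 passes to the descendants.
The descendants' portion (€720,000) is divided into 3 shares of €240,000: Benedek and Winona each take €240,000; Perrin's €240,000 share passes to Perrin's issue.
Perrin's share (€240,000) passes entirely to Niko.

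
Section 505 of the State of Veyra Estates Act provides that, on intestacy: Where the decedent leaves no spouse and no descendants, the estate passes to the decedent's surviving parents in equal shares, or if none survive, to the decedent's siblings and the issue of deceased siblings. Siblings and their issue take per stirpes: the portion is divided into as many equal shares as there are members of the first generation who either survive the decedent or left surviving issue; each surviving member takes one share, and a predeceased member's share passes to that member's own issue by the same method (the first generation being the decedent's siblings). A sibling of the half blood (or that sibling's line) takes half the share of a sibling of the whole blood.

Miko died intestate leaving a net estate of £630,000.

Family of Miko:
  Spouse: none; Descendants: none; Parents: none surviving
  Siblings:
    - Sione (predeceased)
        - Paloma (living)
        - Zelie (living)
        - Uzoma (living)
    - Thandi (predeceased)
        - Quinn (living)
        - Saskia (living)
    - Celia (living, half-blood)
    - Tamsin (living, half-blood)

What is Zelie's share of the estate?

Zelie receives £70,000.

The entire £630,000 passes to the siblings and their issue.
Counting each half-blood sibling's line as half a unit, there are 3 units in £630,000, so one unit is £210,000. Whole-blood lines (Sione and Thandi) take £210,000 each; half-blood lines (Celia and Tamsin) take £105,000 each.
Sione's share (£210,000) is divided into 3 shares of £70,000: Paloma, Zelie, and Uzoma each take £70,000.
Thandi's share (£210,000) is divided into 2 shares of £105,000: Quinn and Saskia each take £105,000.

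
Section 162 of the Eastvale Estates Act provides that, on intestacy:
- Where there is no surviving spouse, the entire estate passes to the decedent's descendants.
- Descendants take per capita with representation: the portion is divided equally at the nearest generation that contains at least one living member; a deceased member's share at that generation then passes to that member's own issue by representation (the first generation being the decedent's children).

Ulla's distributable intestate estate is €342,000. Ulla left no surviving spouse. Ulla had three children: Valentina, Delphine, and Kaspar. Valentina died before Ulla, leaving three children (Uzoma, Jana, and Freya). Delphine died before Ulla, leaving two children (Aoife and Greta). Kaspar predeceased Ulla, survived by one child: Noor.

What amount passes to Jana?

Jana receives €57,000.

The entire €342,000 passes to the descendants.
No child survives, so the initial division is made at the grandchildren's generation.
That amount (€342,000) is divided into 6 shares of €57,000: Uzoma, Jana, Freya, Aoife, Greta, and Noor each take €57,000.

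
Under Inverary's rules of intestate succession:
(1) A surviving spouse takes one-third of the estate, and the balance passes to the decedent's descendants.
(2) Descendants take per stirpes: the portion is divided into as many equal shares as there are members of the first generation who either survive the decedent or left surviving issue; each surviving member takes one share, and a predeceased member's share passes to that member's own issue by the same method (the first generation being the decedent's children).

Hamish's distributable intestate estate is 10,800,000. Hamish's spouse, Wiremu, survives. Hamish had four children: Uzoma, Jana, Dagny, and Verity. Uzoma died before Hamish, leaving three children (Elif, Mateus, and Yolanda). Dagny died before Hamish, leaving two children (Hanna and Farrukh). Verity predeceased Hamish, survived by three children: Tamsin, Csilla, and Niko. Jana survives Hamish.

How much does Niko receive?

Wiremu takes one-third of 10,800,000 = 3,600,000. The remaining 7,200,000 passes to the descendants.
The descendants' portion (7,200,000) is divided into 4 shares of 1,800,000: Jana takes 1,800,000; Uzoma's 1,800,000 share passes to Uzoma's issue; Dagny's 1,800,000 share passes to Dagny's issue; Verity's 1,800,000 share passes to Verity's issue.
Uzoma's share (1,800,000) is divided into 3 shares of 600,000: Elif, Mateus, and Yolanda each take 600,000.
Dagny's share (1,800,000) is divided into 2 shares of 900,000: Hanna and Farrukh each take 900,000.
Verity's share (1,800,000) is divided into 3 shares of 600,000: Tamsin, Csilla, and Niko each take 600,000.

Niko receives 600,000.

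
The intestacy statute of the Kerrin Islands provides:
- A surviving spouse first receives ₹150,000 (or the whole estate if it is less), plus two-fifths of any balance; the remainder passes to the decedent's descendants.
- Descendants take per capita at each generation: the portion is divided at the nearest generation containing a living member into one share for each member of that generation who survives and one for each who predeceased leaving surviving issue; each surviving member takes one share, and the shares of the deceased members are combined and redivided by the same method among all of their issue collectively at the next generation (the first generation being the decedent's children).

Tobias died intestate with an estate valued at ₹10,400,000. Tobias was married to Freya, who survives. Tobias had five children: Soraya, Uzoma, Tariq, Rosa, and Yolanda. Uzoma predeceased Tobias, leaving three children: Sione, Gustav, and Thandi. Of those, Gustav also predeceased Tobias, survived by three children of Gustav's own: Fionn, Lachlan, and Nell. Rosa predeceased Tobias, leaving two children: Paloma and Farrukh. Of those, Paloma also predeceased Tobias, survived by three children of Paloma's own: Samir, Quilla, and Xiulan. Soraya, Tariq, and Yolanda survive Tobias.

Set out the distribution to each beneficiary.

Freya first takes ₹150,000, leaving a balance of ₹10,250,000. Freya then takes two-fifths of the balance (₹4,100,000), for a total of ₹4,250,000. The remaining ₹6,150,000 passes to the descendants.
The descendants' portion (₹6,150,000) is divided at the children's generation into 5 shares of ₹1,230,000. Soraya, Tariq, and Yolanda each take ₹1,230,000. The 2 shares of the deceased (Uzoma and Rosa) are combined into a pool of ₹2,460,000.
That pool (₹2,460,000) is divided at the grandchildren's generation into 5 shares of ₹492,000. Sione, Thandi, and Farrukh each take ₹492,000. The 2 shares of the deceased (Gustav and Paloma) are combined into a pool of ₹984,000.
That pool (₹984,000) is divided at the great-grandchildren's generation equally among Fionn, Lachlan, Nell, Samir, Quilla, and Xiulan: ₹164,000 each.

Freya: ₹4,250,000; Soraya: ₹1,230,000; Sione: ₹492,000; Fionn: ₹164,000; Lachlan: ₹164,000; Nell: ₹164,000; Thandi: ₹492,000; Tariq: ₹1,230,000; Samir: ₹164,000; Quilla: ₹164,000; Xiulan: ₹164,000; Farrukh: ₹492,000; Yolanda: ₹1,230,000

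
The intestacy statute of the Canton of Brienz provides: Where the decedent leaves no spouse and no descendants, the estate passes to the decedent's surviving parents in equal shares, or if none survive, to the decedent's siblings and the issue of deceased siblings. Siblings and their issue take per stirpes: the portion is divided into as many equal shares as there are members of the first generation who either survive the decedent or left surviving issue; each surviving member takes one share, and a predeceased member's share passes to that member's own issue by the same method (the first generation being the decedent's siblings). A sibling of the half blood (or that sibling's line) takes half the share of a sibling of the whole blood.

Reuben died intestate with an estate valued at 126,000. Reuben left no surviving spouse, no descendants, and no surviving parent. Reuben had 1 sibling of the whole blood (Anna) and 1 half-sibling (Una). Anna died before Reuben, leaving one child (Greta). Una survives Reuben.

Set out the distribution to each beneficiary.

Greta: 84,000; Una: 42,000

The entire 126,000 passes to the siblings and their issue.
Counting each half-blood sibling's line as half a unit, there are 3/2 units in 126,000, so one unit is 84,000. Whole-blood lines (Anna) take 84,000 each; half-blood lines (Una) take 42,000 each.
Anna's share (84,000) passes entirely to Greta.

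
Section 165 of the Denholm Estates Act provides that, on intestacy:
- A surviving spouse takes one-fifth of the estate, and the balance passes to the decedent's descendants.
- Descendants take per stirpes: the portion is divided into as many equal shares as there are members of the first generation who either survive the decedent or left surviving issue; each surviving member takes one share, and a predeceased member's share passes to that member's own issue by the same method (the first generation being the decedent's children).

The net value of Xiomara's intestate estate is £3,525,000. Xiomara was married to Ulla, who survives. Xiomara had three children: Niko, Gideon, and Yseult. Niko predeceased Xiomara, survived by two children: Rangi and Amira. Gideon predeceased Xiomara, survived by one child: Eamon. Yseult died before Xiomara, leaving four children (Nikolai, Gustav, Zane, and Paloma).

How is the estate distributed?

Ulla: £705,000; Rangi: £470,000; Amira: £470,000; Eamon: £940,000; Nikolai: £235,000; Gustav: £235,000; Zane: £235,000; Paloma: £235,000

Ulla takes one-fifth of £3,525,000 = £705,000. The remaining £2,820,000 passes to the descendants.
The descendants' portion (£2,820,000) is divided into 3 shares of £940,000: Niko's £940,000 share passes to Niko's issue; Gideon's £940,000 share passes to Gideon's issue; Yseult's £940,000 share passes to Yseult's issue.
Niko's share (£940,000) is divided into 2 shares of £470,000: Rangi and Amira each take £470,000.
Gideon's share (£940,000) passes entirely to Eamon.
Yseult's share (£940,000) is divided into 4 shares of £235,000: Nikolai, Gustav, Zane, and Paloma each take £235,000.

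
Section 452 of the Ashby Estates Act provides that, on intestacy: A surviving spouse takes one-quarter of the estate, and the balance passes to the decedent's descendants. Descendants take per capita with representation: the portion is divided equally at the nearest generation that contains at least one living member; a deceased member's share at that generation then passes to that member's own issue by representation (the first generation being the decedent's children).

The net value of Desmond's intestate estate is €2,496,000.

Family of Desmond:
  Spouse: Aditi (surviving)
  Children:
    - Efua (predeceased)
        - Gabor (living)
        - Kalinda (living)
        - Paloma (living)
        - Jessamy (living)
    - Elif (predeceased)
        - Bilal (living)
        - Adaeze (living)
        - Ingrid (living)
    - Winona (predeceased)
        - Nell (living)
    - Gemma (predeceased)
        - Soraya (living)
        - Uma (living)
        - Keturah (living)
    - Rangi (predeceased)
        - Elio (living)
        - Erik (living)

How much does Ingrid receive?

Ingrid receives €144,000.

Aditi takes one-quarter of €2,496,000 = €624,000. The remaining €1,872,000 passes to the descendants.
No child survives, so the initial division is made at the grandchildren's generation.
The descendants' portion (€1,872,000) is divided into 13 shares of €144,000: Gabor, Kalinda, Paloma, Jessamy, Bilal, Adaeze, Ingrid, Nell, Soraya, Uma, Keturah, Elio, and Erik each take €144,000.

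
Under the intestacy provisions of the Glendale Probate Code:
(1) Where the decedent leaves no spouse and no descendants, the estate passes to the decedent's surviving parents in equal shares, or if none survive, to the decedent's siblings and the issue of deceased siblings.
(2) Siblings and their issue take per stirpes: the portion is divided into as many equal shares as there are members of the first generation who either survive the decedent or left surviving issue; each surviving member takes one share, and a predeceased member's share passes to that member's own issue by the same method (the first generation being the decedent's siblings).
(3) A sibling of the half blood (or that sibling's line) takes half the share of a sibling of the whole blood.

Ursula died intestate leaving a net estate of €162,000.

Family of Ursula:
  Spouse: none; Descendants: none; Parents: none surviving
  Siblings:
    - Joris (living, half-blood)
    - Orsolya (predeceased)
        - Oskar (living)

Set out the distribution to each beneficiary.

The entire €162,000 passes to the siblings and their issue.
Counting each half-blood sibling's line as half a unit, there are 3/2 units in €162,000, so one unit is €108,000. Whole-blood lines (Orsolya) take €108,000 each; half-blood lines (Joris) take €54,000 each.
Orsolya's share (€108,000) passes entirely to Oskar.

Joris: €54,000; Oskar: €108,000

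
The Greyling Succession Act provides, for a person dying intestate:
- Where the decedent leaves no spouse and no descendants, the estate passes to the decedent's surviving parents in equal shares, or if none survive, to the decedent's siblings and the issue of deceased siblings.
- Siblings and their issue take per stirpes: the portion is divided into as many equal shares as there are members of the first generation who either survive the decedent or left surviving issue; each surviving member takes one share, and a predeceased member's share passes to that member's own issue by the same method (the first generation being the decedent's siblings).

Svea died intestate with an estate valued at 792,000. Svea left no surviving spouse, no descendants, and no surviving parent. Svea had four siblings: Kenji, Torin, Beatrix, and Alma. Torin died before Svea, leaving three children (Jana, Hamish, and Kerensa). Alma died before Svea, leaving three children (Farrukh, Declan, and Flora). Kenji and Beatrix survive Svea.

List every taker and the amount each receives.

Kenji: 198,000; Jana: 66,000; Hamish: 66,000; Kerensa: 66,000; Beatrix: 198,000; Farrukh: 66,000; Declan: 66,000; Flora: 66,000

The entire 792,000 passes to the siblings and their issue.
That amount (792,000) is divided into 4 shares of 198,000: Kenji and Beatrix each take 198,000; Torin's 198,000 share passes to Torin's issue; Alma's 198,000 share passes to Alma's issue.
Torin's share (198,000) is divided into 3 shares of 66,000: Jana, Hamish, and Kerensa each take 66,000.
Alma's share (198,000) is divided into 3 shares of 66,000: Farrukh, Declan, and Flora each take 66,000.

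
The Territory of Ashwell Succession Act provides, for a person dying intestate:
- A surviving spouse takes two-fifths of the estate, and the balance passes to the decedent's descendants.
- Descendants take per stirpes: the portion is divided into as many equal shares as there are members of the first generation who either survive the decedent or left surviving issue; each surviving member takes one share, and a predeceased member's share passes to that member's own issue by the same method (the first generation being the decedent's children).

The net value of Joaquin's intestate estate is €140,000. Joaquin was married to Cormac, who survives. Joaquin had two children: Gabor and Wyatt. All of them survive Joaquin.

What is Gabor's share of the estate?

Cormac takes two-fifths of €140,000 = €56,000. The remaining €84,000 passes to the descendants.
The descendants' portion (€84,000) is divided into 2 shares of €42,000: Gabor and Wyatt each take €42,000.

Gabor receives €42,000.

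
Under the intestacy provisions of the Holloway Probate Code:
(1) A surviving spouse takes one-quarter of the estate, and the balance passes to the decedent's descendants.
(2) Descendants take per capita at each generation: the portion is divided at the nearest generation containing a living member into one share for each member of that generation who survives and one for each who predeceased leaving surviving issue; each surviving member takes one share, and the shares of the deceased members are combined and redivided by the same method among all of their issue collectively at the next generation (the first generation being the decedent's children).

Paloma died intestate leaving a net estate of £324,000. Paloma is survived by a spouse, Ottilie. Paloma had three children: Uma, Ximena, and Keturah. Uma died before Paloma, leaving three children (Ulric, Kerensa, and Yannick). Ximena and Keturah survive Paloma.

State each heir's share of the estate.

Ottilie takes one-quarter of £324,000 = £81,000. The remaining £243,000 passes to the descendants.
The descendants' portion (£243,000) is divided at the children's generation into 3 shares of £81,000. Ximena and Keturah each take £81,000. The remaining share for the deceased Uma (£81,000) is carried to the next generation.
That pool (£81,000) is divided at the grandchildren's generation equally among Ulric, Kerensa, and Yannick: £27,000 each.

Ottilie: £81,000; Ulric: £27,000; Kerensa: £27,000; Yannick: £27,000; Ximena: £81,000; Keturah: £81,000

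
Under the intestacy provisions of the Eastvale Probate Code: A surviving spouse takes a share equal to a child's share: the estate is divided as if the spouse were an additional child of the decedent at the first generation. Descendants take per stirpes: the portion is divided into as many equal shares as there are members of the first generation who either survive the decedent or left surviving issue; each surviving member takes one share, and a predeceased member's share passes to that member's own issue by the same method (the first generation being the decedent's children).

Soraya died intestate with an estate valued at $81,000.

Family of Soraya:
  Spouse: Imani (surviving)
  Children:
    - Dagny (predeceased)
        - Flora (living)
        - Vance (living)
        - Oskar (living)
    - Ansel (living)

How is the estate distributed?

Imani: $27,000; Flora: $9,000; Vance: $9,000; Oskar: $9,000; Ansel: $27,000

The spouse counts as an additional share at the children's level, so there are 3 primary shares of $27,000. Imani takes one such share ($27,000).
The children's combined portion ($54,000) is divided into 2 shares of $27,000: Ansel takes $27,000; Dagny's $27,000 share passes to Dagny's issue.
Dagny's share ($27,000) is divided into 3 shares of $9,000: Flora, Vance, and Oskar each take $9,000.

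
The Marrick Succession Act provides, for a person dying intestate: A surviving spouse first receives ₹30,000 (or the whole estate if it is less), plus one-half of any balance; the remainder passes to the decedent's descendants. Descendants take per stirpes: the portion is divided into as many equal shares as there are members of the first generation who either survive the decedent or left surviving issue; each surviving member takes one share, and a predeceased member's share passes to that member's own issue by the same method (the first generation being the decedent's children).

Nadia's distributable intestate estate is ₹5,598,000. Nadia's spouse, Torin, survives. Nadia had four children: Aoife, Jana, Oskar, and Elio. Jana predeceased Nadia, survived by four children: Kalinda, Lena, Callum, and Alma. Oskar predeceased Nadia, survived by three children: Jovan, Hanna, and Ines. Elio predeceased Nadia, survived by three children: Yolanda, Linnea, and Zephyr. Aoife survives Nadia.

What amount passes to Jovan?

Torin first takes ₹30,000, leaving a balance of ₹5,568,000. Torin then takes one-half of the balance (₹2,784,000), for a total of ₹2,814,000. The remaining ₹2,784,000 passes to the descendants.
The descendants' portion (₹2,784,000) is divided into 4 shares of ₹696,000: Aoife takes ₹696,000; Jana's ₹696,000 share passes to Jana's issue; Oskar's ₹696,000 share passes to Oskar's issue; Elio's ₹696,000 share passes to Elio's issue.
Jana's share (₹696,000) is divided into 4 shares of ₹174,000: Kalinda, Lena, Callum, and Alma each take ₹174,000.
Oskar's share (₹696,000) is divided into 3 shares of ₹232,000: Jovan, Hanna, and Ines each take ₹232,000.
Elio's share (₹696,000) is divided into 3 shares of ₹232,000: Yolanda, Linnea, and Zephyr each take ₹232,000.

Jovan receives ₹232,000.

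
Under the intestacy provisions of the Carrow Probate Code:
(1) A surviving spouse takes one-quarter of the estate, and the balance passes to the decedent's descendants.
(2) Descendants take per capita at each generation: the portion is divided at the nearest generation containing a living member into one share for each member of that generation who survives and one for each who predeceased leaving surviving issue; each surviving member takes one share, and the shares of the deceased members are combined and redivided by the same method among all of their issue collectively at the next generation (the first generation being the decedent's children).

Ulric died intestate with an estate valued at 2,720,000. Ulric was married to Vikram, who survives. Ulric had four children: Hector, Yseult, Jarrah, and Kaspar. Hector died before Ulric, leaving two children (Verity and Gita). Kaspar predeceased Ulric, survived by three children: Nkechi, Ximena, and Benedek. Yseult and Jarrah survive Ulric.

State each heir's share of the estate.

Vikram: 680,000; Verity: 204,000; Gita: 204,000; Yseult: 510,000; Jarrah: 510,000; Nkechi: 204,000; Ximena: 204,000; Benedek: 204,000

Vikram takes one-quarter of 2,720,000 = 680,000. The remaining 2,040,000 passes to the descendants.
The descendants' portion (2,040,000) is divided at the children's generation into 4 shares of 510,000. Yseult and Jarrah each take 510,000. The 2 shares of the deceased (Hector and Kaspar) are combined into a pool of 1,020,000.
That pool (1,020,000) is divided at the grandchildren's generation equally among Verity, Gita, Nkechi, Ximena, and Benedek: 204,000 each.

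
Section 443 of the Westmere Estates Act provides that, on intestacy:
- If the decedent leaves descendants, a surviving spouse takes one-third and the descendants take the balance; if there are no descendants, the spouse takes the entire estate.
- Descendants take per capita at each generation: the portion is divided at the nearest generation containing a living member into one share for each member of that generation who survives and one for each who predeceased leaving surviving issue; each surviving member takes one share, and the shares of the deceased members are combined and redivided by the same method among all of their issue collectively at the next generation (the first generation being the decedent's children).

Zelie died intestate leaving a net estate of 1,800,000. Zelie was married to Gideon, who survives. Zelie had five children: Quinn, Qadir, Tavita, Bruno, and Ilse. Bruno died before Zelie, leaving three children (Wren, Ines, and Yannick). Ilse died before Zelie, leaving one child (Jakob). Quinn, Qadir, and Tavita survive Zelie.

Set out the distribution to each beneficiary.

Gideon takes one-third of 1,800,000 = 600,000. The remaining 1,200,000 passes to the descendants.
The descendants' portion (1,200,000) is divided at the children's generation into 5 shares of 240,000. Quinn, Qadir, and Tavita each take 240,000. The 2 shares of the deceased (Bruno and Ilse) are combined into a pool of 480,000.
That pool (480,000) is divided at the grandchildren's generation equally among Wren, Ines, Yannick, and Jakob: 120,000 each.

Gideon: 600,000; Quinn: 240,000; Qadir: 240,000; Tavita: 240,000; Wren: 120,000; Ines: 120,000; Yannick: 120,000; Jakob: 120,000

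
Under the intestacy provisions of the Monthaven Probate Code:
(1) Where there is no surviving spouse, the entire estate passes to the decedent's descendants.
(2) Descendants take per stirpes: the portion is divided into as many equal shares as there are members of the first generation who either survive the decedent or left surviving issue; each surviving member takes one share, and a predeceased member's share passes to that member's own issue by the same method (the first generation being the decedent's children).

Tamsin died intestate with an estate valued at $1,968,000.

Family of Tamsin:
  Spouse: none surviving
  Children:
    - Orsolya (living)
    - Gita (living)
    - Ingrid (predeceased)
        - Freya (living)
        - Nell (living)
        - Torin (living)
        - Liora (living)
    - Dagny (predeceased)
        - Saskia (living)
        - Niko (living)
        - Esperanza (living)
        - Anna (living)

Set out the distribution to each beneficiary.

Orsolya: $492,000; Gita: $492,000; Freya: $123,000; Nell: $123,000; Torin: $123,000; Liora: $123,000; Saskia: $123,000; Niko: $123,000; Esperanza: $123,000; Anna: $123,000

The entire $1,968,000 passes to the descendants.
That amount ($1,968,000) is divided into 4 shares of $492,000: Orsolya and Gita each take $492,000; Ingrid's $492,000 share passes to Ingrid's issue; Dagny's $492,000 share passes to Dagny's issue.
Ingrid's share ($492,000) is divided into 4 shares of $123,000: Freya, Nell, Torin, and Liora each take $123,000.
Dagny's share ($492,000) is divided into 4 shares of $123,000: Saskia, Niko, Esperanza, and Anna each take $123,000.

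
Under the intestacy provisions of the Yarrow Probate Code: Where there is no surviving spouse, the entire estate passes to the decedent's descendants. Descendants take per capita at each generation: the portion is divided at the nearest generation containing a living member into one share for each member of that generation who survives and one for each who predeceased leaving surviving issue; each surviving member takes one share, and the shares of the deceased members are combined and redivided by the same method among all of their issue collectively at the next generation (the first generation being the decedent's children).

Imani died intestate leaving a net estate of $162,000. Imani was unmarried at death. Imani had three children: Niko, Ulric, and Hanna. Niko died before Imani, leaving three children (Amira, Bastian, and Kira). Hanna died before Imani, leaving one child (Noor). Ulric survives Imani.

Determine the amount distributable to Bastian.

The entire $162,000 passes to the descendants.
That amount ($162,000) is divided at the children's generation into 3 shares of $54,000. Ulric takes $54,000. The 2 shares of the deceased (Niko and Hanna) are combined into a pool of $108,000.
That pool ($108,000) is divided at the grandchildren's generation equally among Amira, Bastian, Kira, and Noor: $27,000 each.

Bastian receives $27,000.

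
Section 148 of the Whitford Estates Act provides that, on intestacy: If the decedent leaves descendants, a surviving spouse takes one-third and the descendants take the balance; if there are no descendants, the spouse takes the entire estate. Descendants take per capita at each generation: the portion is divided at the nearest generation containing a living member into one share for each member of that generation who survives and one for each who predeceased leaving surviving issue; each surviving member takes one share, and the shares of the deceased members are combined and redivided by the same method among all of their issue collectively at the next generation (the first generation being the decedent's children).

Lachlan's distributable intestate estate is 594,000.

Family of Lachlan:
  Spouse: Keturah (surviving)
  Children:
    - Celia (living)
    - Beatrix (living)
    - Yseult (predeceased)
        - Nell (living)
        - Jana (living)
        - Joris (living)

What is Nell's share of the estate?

Keturah takes one-third of 594,000 = 198,000. The remaining 396,000 passes to the descendants.
The descendants' portion (396,000) is divided at the children's generation into 3 shares of 132,000. Celia and Beatrix each take 132,000. The remaining share for the deceased Yseult (132,000) is carried to the next generation.
That pool (132,000) is divided at the grandchildren's generation equally among Nell, Jana, and Joris: 44,000 each.

Nell receives 44,000.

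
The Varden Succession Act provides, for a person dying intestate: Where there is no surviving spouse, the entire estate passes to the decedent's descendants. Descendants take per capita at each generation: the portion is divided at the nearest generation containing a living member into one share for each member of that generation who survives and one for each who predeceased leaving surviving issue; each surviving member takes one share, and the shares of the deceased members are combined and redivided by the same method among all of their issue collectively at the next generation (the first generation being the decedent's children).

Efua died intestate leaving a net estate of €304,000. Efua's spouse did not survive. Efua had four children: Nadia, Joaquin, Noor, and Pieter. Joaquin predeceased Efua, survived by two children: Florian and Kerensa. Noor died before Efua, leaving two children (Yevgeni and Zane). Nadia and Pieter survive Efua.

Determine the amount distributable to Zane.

Zane receives €38,000.

The entire €304,000 passes to the descendants.
That amount (€304,000) is divided at the children's generation into 4 shares of €76,000. Nadia and Pieter each take €76,000. The 2 shares of the deceased (Joaquin and Noor) are combined into a pool of €152,000.
That pool (€152,000) is divided at the grandchildren's generation equally among Florian, Kerensa, Yevgeni, and Zane: €38,000 each.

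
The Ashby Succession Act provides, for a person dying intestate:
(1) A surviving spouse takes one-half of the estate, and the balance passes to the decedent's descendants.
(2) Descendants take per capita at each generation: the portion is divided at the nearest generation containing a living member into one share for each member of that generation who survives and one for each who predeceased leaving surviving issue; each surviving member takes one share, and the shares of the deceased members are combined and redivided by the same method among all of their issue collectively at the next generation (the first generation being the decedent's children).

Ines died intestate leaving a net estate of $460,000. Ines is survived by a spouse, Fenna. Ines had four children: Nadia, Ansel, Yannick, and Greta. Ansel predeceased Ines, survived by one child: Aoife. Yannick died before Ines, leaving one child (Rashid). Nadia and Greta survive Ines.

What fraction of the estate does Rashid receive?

Rashid receives 1/8 of the estate.

Fenna takes one-half of $460,000 = $230,000. The remaining $230,000 passes to the descendants.
The descendants' portion ($230,000) is divided at the children's generation into 4 shares of $57,500. Nadia and Greta each take $57,500. The 2 shares of the deceased (Ansel and Yannick) are combined into a pool of $115,000.
That pool ($115,000) is divided at the grandchildren's generation equally among Aoife and Rashid: $57,500 each.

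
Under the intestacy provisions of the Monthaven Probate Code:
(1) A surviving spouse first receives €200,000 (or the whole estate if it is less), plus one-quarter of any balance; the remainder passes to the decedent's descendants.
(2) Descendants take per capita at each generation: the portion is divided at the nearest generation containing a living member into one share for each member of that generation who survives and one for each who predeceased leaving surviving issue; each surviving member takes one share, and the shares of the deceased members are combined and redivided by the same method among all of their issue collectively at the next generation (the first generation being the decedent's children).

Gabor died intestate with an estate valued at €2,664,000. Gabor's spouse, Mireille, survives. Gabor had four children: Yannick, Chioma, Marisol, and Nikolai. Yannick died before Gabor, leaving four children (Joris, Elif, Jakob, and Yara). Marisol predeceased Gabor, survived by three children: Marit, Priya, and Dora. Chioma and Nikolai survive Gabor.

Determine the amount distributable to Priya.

Priya receives €132,000.

Mireille first takes €200,000, leaving a balance of €2,464,000. Mireille then takes one-quarter of the balance (€616,000), for a total of €816,000. The remaining €1,848,000 passes to the descendants.
The descendants' portion (€1,848,000) is divided at the children's generation into 4 shares of €462,000. Chioma and Nikolai each take €462,000. The 2 shares of the deceased (Yannick and Marisol) are combined into a pool of €924,000.
That pool (€924,000) is divided at the grandchildren's generation equally among Joris, Elif, Jakob, Yara, Marit, Priya, and Dora: €132,000 each.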